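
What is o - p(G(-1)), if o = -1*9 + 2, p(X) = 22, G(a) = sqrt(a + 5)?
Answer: -29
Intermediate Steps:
G(a) = sqrt(5 + a)
o = -7 (o = -9 + 2 = -7)
o - p(G(-1)) = -7 - 1*22 = -7 - 22 = -29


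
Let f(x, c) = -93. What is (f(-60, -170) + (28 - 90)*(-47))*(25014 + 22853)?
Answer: 135032807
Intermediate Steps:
(f(-60, -170) + (28 - 90)*(-47))*(25014 + 22853) = (-93 + (28 - 90)*(-47))*(25014 + 22853) = (-93 - 62*(-47))*47867 = (-93 + 2914)*47867 = 2821*47867 = 135032807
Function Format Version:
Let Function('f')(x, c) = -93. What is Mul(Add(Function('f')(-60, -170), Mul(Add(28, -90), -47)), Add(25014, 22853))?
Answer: 135032807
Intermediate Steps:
Mul(Add(Function('f')(-60, -170), Mul(Add(28, -90), -47)), Add(25014, 22853)) = Mul(Add(-93, Mul(Add(28, -90), -47)), Add(25014, 22853)) = Mul(Add(-93, Mul(-62, -47)), 47867) = Mul(Add(-93, 2914), 47867) = Mul(2821, 47867) = 135032807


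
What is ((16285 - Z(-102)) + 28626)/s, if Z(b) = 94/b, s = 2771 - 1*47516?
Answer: -2290508/2281995 ≈ -1.0037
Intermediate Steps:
s = -44745 (s = 2771 - 47516 = -44745)
((16285 - Z(-102)) + 28626)/s = ((16285 - 94/(-102)) + 28626)/(-44745) = ((16285 - 94*(-1)/102) + 28626)*(-1/44745) = ((16285 - 1*(-47/51)) + 28626)*(-1/44745) = ((16285 + 47/51) + 28626)*(-1/44745) = (830582/51 + 28626)*(-1/44745) = (2290508/51)*(-1/44745) = -2290508/2281995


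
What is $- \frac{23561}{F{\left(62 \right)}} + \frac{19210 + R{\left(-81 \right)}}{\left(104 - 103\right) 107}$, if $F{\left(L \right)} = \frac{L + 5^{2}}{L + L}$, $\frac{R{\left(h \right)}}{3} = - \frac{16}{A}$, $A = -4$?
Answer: $- \frac{310935034}{9309} \approx -33402.0$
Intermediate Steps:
$R{\left(h \right)} = 12$ ($R{\left(h \right)} = 3 \left(- \frac{16}{-4}\right) = 3 \left(\left(-16\right) \left(- \frac{1}{4}\right)\right) = 3 \cdot 4 = 12$)
$F{\left(L \right)} = \frac{25 + L}{2 L}$ ($F{\left(L \right)} = \frac{L + 25}{2 L} = \left(25 + L\right) \frac{1}{2 L} = \frac{25 + L}{2 L}$)
$- \frac{23561}{F{\left(62 \right)}} + \frac{19210 + R{\left(-81 \right)}}{\left(104 - 103\right) 107} = - \frac{23561}{\frac{1}{2} \cdot \frac{1}{62} \left(25 + 62\right)} + \frac{19210 + 12}{\left(104 - 103\right) 107} = - \frac{23561}{\frac{1}{2} \cdot \frac{1}{62} \cdot 87} + \frac{19222}{1 \cdot 107} = - \frac{23561}{\frac{87}{124}} + \frac{19222}{107} = \left(-23561\right) \frac{124}{87} + 19222 \cdot \frac{1}{107} = - \frac{2921564}{87} + \frac{19222}{107} = - \frac{310935034}{9309}$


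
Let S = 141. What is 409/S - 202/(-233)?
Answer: 123779/32853 ≈ 3.7677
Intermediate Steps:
409/S - 202/(-233) = 409/141 - 202/(-233) = 409*(1/141) - 202*(-1/233) = 409/141 + 202/233 = 123779/32853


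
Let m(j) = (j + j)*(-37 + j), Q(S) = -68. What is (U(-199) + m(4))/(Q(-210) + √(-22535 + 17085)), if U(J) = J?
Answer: 15742/5037 + 2315*I*√218/10074 ≈ 3.1253 + 3.3929*I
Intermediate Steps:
m(j) = 2*j*(-37 + j) (m(j) = (2*j)*(-37 + j) = 2*j*(-37 + j))
(U(-199) + m(4))/(Q(-210) + √(-22535 + 17085)) = (-199 + 2*4*(-37 + 4))/(-68 + √(-22535 + 17085)) = (-199 + 2*4*(-33))/(-68 + √(-5450)) = (-199 - 264)/(-68 + 5*I*√218) = -463/(-68 + 5*I*√218)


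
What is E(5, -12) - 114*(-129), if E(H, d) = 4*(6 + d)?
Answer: 14682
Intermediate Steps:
E(H, d) = 24 + 4*d
E(5, -12) - 114*(-129) = (24 + 4*(-12)) - 114*(-129) = (24 - 48) + 14706 = -24 + 14706 = 14682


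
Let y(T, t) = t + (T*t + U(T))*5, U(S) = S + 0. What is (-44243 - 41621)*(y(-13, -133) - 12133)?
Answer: 316494704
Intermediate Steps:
U(S) = S
y(T, t) = t + 5*T + 5*T*t (y(T, t) = t + (T*t + T)*5 = t + (T + T*t)*5 = t + (5*T + 5*T*t) = t + 5*T + 5*T*t)
(-44243 - 41621)*(y(-13, -133) - 12133) = (-44243 - 41621)*((-133 + 5*(-13) + 5*(-13)*(-133)) - 12133) = -85864*((-133 - 65 + 8645) - 12133) = -85864*(8447 - 12133) = -85864*(-3686) = 316494704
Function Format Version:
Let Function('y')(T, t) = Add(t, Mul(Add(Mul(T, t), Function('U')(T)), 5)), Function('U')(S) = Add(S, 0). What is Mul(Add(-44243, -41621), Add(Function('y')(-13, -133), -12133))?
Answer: 316494704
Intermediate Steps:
Function('U')(S) = S
Function('y')(T, t) = Add(t, Mul(5, T), Mul(5, T, t)) (Function('y')(T, t) = Add(t, Mul(Add(Mul(T, t), T), 5)) = Add(t, Mul(Add(T, Mul(T, t)), 5)) = Add(t, Add(Mul(5, T), Mul(5, T, t))) = Add(t, Mul(5, T), Mul(5, T, t)))
Mul(Add(-44243, -41621), Add(Function('y')(-13, -133), -12133)) = Mul(Add(-44243, -41621), Add(Add(-133, Mul(5, -13), Mul(5, -13, -133)), -12133)) = Mul(-85864, Add(Add(-133, -65, 8645), -12133)) = Mul(-85864, Add(8447, -12133)) = Mul(-85864, -3686) = 316494704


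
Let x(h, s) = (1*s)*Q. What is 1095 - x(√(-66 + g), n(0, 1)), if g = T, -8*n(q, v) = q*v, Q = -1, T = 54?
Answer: 1095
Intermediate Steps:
n(q, v) = -q*v/8
g = 54
x(h, s) = -s (x(h, s) = (1*s)*(-1) = s*(-1) = -s)
1095 - x(√(-66 + g), n(0, 1)) = 1095 - (-1)*(-⅛*0*1) = 1095 - (-1)*0 = 1095 - 1*0 = 1095 + 0 = 1095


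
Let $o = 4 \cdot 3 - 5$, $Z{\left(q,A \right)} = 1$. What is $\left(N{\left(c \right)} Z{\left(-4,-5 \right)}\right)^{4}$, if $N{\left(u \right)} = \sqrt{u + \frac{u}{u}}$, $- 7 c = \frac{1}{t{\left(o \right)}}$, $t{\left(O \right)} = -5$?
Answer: $\frac{1296}{1225} \approx 1.058$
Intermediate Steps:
$o = 7$ ($o = 12 - 5 = 7$)
$c = \frac{1}{35}$ ($c = - \frac{1}{7 \left(-5\right)} = \left(- \frac{1}{7}\right) \left(- \frac{1}{5}\right) = \frac{1}{35} \approx 0.028571$)
$N{\left(u \right)} = \sqrt{1 + u}$ ($N{\left(u \right)} = \sqrt{u + 1} = \sqrt{1 + u}$)
$\left(N{\left(c \right)} Z{\left(-4,-5 \right)}\right)^{4} = \left(\sqrt{1 + \frac{1}{35}} \cdot 1\right)^{4} = \left(\sqrt{\frac{36}{35}} \cdot 1\right)^{4} = \left(\frac{6 \sqrt{35}}{35} \cdot 1\right)^{4} = \left(\frac{6 \sqrt{35}}{35}\right)^{4} = \frac{1296}{1225}$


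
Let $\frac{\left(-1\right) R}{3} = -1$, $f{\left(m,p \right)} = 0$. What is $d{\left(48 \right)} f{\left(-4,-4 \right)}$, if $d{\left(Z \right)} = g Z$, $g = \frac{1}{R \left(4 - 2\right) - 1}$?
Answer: $0$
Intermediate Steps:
$R = 3$ ($R = \left(-3\right) \left(-1\right) = 3$)
$g = \frac{1}{5}$ ($g = \frac{1}{3 \left(4 - 2\right) - 1} = \frac{1}{3 \cdot 2 - 1} = \frac{1}{6 - 1} = \frac{1}{5} \approx 0.2$)
$d{\left(Z \right)} = \frac{Z}{5}$
$d{\left(48 \right)} f{\left(-4,-4 \right)} = \frac{1}{5} \cdot 48 \cdot 0 = \frac{48}{5} \cdot 0 = 0$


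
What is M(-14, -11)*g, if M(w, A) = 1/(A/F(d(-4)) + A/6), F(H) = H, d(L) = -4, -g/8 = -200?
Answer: 19200/11 ≈ 1745.5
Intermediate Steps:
g = 1600 (g = -8*(-200) = 1600)
M(w, A) = -12/A (M(w, A) = 1/(A/(-4) + A/6) = 1/(A*(-¼) + A*(⅙)) = 1/(-A/4 + A/6) = 1/(-A/12) = -12/A)
M(-14, -11)*g = -12/(-11)*1600 = -12*(-1/11)*1600 = (12/11)*1600 = 19200/11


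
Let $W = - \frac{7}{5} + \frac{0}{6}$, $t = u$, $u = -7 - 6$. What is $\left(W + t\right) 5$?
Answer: $-72$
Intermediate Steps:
$u = -13$ ($u = -7 - 6 = -13$)
$t = -13$
$W = - \frac{7}{5}$ ($W = \left(-7\right) \frac{1}{5} + 0 \cdot \frac{1}{6} = - \frac{7}{5} + 0 = - \frac{7}{5} \approx -1.4$)
$\left(W + t\right) 5 = \left(- \frac{7}{5} - 13\right) 5 = \left(- \frac{72}{5}\right) 5 = -72$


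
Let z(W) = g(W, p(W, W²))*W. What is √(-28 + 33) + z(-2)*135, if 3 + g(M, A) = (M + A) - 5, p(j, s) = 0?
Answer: 2700 + √5 ≈ 2702.2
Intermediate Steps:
g(M, A) = -8 + A + M (g(M, A) = -3 + ((M + A) - 5) = -3 + ((A + M) - 5) = -3 + (-5 + A + M) = -8 + A + M)
z(W) = W*(-8 + W) (z(W) = (-8 + 0 + W)*W = (-8 + W)*W = W*(-8 + W))
√(-28 + 33) + z(-2)*135 = √(-28 + 33) - 2*(-8 - 2)*135 = √5 - 2*(-10)*135 = √5 + 20*135 = √5 + 2700 = 2700 + √5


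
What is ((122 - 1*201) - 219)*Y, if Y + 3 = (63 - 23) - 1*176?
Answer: 41422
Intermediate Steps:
Y = -139 (Y = -3 + ((63 - 23) - 1*176) = -3 + (40 - 176) = -3 - 136 = -139)
((122 - 1*201) - 219)*Y = ((122 - 1*201) - 219)*(-139) = ((122 - 201) - 219)*(-139) = (-79 - 219)*(-139) = -298*(-139) = 41422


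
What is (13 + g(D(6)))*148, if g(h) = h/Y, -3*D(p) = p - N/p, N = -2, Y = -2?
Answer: 18722/9 ≈ 2080.2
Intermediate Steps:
D(p) = -2/(3*p) - p/3 (D(p) = -(p - (-2)/p)/3 = -(p + 2/p)/3 = -2/(3*p) - p/3)
g(h) = -h/2 (g(h) = h/(-2) = h*(-½) = -h/2)
(13 + g(D(6)))*148 = (13 - (-2 - 1*6²)/(6*6))*148 = (13 - (-2 - 1*36)/(6*6))*148 = (13 - (-2 - 36)/(6*6))*148 = (13 - (-38)/(6*6))*148 = (13 - ½*(-19/9))*148 = (13 + 19/18)*148 = (253/18)*148 = 18722/9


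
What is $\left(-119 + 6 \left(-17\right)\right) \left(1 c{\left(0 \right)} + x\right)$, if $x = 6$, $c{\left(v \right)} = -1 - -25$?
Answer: $-6630$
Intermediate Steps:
$c{\left(v \right)} = 24$ ($c{\left(v \right)} = -1 + 25 = 24$)
$\left(-119 + 6 \left(-17\right)\right) \left(1 c{\left(0 \right)} + x\right) = \left(-119 + 6 \left(-17\right)\right) \left(1 \cdot 24 + 6\right) = \left(-119 - 102\right) \left(24 + 6\right) = \left(-221\right) 30 = -6630$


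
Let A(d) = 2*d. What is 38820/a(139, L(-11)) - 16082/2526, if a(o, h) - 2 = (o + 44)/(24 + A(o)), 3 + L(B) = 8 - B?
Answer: 14800629053/993981 ≈ 14890.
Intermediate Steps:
L(B) = 5 - B (L(B) = -3 + (8 - B) = 5 - B)
a(o, h) = 2 + (44 + o)/(24 + 2*o) (a(o, h) = 2 + (o + 44)/(24 + 2*o) = 2 + (44 + o)/(24 + 2*o))
38820/a(139, L(-11)) - 16082/2526 = 38820/(((92 + 5*139)/(2*(12 + 139)))) - 16082/2526 = 38820/(((1/2)*(92 + 695)/151)) - 16082*1/2526 = 38820/(((1/2)*(1/151)*787)) - 8041/1263 = 38820/(787/302) - 8041/1263 = 38820*(302/787) - 8041/1263 = 11723640/787 - 8041/1263 = 14800629053/993981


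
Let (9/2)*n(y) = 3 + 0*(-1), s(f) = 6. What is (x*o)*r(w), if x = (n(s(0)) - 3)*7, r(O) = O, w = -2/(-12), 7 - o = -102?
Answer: -5341/18 ≈ -296.72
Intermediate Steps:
o = 109 (o = 7 - 1*(-102) = 7 + 102 = 109)
w = ⅙ (w = -2*(-1/12) = ⅙ ≈ 0.16667)
n(y) = ⅔ (n(y) = 2*(3 + 0*(-1))/9 = 2*(3 + 0)/9 = (2/9)*3 = ⅔)
x = -49/3 (x = (⅔ - 3)*7 = -7/3*7 = -49/3 ≈ -16.333)
(x*o)*r(w) = -49/3*109*(⅙) = -5341/3*⅙ = -5341/18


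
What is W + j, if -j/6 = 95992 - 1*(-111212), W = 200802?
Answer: -1042422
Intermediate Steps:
j = -1243224 (j = -6*(95992 - 1*(-111212)) = -6*(95992 + 111212) = -6*207204 = -1243224)
W + j = 200802 - 1243224 = -1042422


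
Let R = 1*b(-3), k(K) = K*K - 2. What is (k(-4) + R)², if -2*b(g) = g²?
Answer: 361/4 ≈ 90.250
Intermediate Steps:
b(g) = -g²/2
k(K) = -2 + K² (k(K) = K² - 2 = -2 + K²)
R = -9/2 (R = 1*(-½*(-3)²) = 1*(-½*9) = 1*(-9/2) = -9/2 ≈ -4.5000)
(k(-4) + R)² = ((-2 + (-4)²) - 9/2)² = ((-2 + 16) - 9/2)² = (14 - 9/2)² = (19/2)² = 361/4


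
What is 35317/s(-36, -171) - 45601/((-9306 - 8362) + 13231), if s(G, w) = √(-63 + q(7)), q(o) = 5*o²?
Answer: 45601/4437 + 35317*√182/182 ≈ 2628.1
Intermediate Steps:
s(G, w) = √182 (s(G, w) = √(-63 + 5*7²) = √(-63 + 5*49) = √(-63 + 245) = √182)
35317/s(-36, -171) - 45601/((-9306 - 8362) + 13231) = 35317/(√182) - 45601/((-9306 - 8362) + 13231) = 35317*(√182/182) - 45601/(-17668 + 13231) = 35317*√182/182 - 45601/(-4437) = 35317*√182/182 - 45601*(-1/4437) = 35317*√182/182 + 45601/4437 = 45601/4437 + 35317*√182/182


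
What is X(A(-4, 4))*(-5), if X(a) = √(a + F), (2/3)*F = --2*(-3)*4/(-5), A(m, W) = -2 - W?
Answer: -√30 ≈ -5.4772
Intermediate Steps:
F = 36/5 (F = 3*(--2*(-3)*4/(-5))/2 = 3*(-6*4*(-1)/5)/2 = 3*(-24*(-1)/5)/2 = 3*(-1*(-24/5))/2 = (3/2)*(24/5) = 36/5 ≈ 7.2000)
X(a) = √(36/5 + a) (X(a) = √(a + 36/5) = √(36/5 + a))
X(A(-4, 4))*(-5) = (√(180 + 25*(-2 - 1*4))/5)*(-5) = (√(180 + 25*(-2 - 4))/5)*(-5) = (√(180 + 25*(-6))/5)*(-5) = (√(180 - 150)/5)*(-5) = (√30/5)*(-5) = -√30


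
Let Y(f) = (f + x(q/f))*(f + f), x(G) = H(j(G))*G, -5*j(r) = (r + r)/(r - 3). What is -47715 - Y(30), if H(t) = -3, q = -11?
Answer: -49581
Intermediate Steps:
j(r) = -2*r/(5*(-3 + r)) (j(r) = -(r + r)/(5*(r - 3)) = -2*r/(5*(-3 + r)))
x(G) = -3*G
Y(f) = 2*f*(f + 33/f) (Y(f) = (f - (-33)/f)*(f + f) = (f + 33/f)*(2*f) = 2*f*(f + 33/f))
-47715 - Y(30) = -47715 - (66 + 2*30**2) = -47715 - (66 + 2*900) = -47715 - (66 + 1800) = -47715 - 1*1866 = -47715 - 1866 = -49581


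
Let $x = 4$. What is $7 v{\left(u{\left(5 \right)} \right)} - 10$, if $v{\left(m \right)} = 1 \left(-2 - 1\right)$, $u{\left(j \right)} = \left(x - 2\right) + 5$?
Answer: $-31$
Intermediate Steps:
$u{\left(j \right)} = 7$ ($u{\left(j \right)} = \left(4 - 2\right) + 5 = 2 + 5 = 7$)
$v{\left(m \right)} = -3$ ($v{\left(m \right)} = 1 \left(-3\right) = -3$)
$7 v{\left(u{\left(5 \right)} \right)} - 10 = 7 \left(-3\right) - 10 = -21 - 10 = -31$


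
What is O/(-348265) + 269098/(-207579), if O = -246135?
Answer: -8524991561/14458500087 ≈ -0.58962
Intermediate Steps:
O/(-348265) + 269098/(-207579) = -246135/(-348265) + 269098/(-207579) = -246135*(-1/348265) + 269098*(-1/207579) = 49227/69653 - 269098/207579 = -8524991561/14458500087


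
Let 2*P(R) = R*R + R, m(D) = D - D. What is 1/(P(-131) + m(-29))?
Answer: 1/8515 ≈ 0.00011744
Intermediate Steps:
m(D) = 0
P(R) = R/2 + R²/2 (P(R) = (R*R + R)/2 = (R² + R)/2 = (R + R²)/2 = R/2 + R²/2)
1/(P(-131) + m(-29)) = 1/((½)*(-131)*(1 - 131) + 0) = 1/((½)*(-131)*(-130) + 0) = 1/(8515 + 0) = 1/8515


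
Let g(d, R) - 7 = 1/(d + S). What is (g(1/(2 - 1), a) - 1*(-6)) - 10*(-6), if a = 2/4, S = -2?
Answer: 72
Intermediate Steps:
a = ½ (a = 2*(¼) = ½ ≈ 0.50000)
g(d, R) = 7 + 1/(-2 + d) (g(d, R) = 7 + 1/(d - 2) = 7 + 1/(-2 + d))
(g(1/(2 - 1), a) - 1*(-6)) - 10*(-6) = ((-13 + 7/(2 - 1))/(-2 + 1/(2 - 1)) - 1*(-6)) - 10*(-6) = ((-13 + 7/1)/(-2 + 1/1) + 6) + 60 = ((-13 + 7*1)/(-2 + 1) + 6) + 60 = ((-13 + 7)/(-1) + 6) + 60 = (-1*(-6) + 6) + 60 = (6 + 6) + 60 = 12 + 60 = 72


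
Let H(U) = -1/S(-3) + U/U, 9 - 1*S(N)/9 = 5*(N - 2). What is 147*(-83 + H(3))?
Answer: -1229557/102 ≈ -12054.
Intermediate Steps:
S(N) = 171 - 45*N (S(N) = 81 - 45*(N - 2) = 81 - 45*(-2 + N) = 81 - 9*(-10 + 5*N) = 81 + (90 - 45*N) = 171 - 45*N)
H(U) = 305/306 (H(U) = -1/(171 - 45*(-3)) + U/U = -1/(171 + 135) + 1 = -1/306 + 1 = 305/306)
147*(-83 + H(3)) = 147*(-83 + 305/306) = 147*(-25093/306) = -1229557/102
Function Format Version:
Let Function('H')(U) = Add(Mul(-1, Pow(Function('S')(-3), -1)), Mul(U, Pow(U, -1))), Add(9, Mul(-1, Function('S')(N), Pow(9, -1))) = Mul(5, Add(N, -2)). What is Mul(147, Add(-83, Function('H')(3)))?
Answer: Rational(-1229557, 102) ≈ -12054.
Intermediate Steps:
Function('S')(N) = Add(171, Mul(-45, N)) (Function('S')(N) = Add(81, Mul(-9, Mul(5, Add(N, -2)))) = Add(81, Mul(-9, Mul(5, Add(-2, N)))) = Add(81, Mul(-9, Add(-10, Mul(5, N)))) = Add(81, Add(90, Mul(-45, N))) = Add(171, Mul(-45, N)))
Function('H')(U) = Rational(305, 306) (Function('H')(U) = Add(Mul(-1, Pow(Add(171, Mul(-45, -3)), -1)), Mul(U, Pow(U, -1))) = Add(Mul(-1, Pow(Add(171, 135), -1)), 1) = Add(Mul(-1, Pow(306, -1)), 1) = Add(Mul(-1, Rational(1, 306)), 1) = Add(Rational(-1, 306), 1) = Rational(305, 306))
Mul(147, Add(-83, Function('H')(3))) = Mul(147, Add(-83, Rational(305, 306))) = Mul(147, Rational(-25093, 306)) = Rational(-1229557, 102)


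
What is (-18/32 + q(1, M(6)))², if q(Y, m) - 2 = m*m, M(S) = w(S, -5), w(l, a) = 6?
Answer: 358801/256 ≈ 1401.6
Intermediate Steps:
M(S) = 6
q(Y, m) = 2 + m² (q(Y, m) = 2 + m*m = 2 + m²)
(-18/32 + q(1, M(6)))² = (-18/32 + (2 + 6²))² = (-18*1/32 + (2 + 36))² = (-9/16 + 38)² = (599/16)² = 358801/256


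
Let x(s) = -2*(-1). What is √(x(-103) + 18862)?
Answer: 12*√131 ≈ 137.35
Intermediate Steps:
x(s) = 2
√(x(-103) + 18862) = √(2 + 18862) = √18864 = 12*√131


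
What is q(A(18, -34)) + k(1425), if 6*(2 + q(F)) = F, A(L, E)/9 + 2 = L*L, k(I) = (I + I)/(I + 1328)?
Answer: 1327043/2753 ≈ 482.04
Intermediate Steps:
k(I) = 2*I/(1328 + I) (k(I) = (2*I)/(1328 + I) = 2*I/(1328 + I))
A(L, E) = -18 + 9*L² (A(L, E) = -18 + 9*(L*L) = -18 + 9*L²)
q(F) = -2 + F/6
q(A(18, -34)) + k(1425) = (-2 + (-18 + 9*18²)/6) + 2*1425/(1328 + 1425) = (-2 + (-18 + 9*324)/6) + 2*1425/2753 = (-2 + (-18 + 2916)/6) + 2*1425*(1/2753) = (-2 + (⅙)*2898) + 2850/2753 = (-2 + 483) + 2850/2753 = 481 + 2850/2753 = 1327043/2753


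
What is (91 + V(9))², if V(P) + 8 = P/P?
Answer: 7056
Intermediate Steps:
V(P) = -7 (V(P) = -8 + P/P = -8 + 1 = -7)
(91 + V(9))² = (91 - 7)² = 84² = 7056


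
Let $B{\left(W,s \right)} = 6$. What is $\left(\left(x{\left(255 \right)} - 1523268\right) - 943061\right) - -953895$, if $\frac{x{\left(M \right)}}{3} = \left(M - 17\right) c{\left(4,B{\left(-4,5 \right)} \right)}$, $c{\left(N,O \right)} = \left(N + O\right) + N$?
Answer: $-1502438$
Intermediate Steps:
$c{\left(N,O \right)} = O + 2 N$
$x{\left(M \right)} = -714 + 42 M$ ($x{\left(M \right)} = 3 \left(M - 17\right) \left(6 + 2 \cdot 4\right) = 3 \left(-17 + M\right) \left(6 + 8\right) = 3 \left(-17 + M\right) 14 = 3 \left(-238 + 14 M\right) = -714 + 42 M$)
$\left(\left(x{\left(255 \right)} - 1523268\right) - 943061\right) - -953895 = \left(\left(\left(-714 + 42 \cdot 255\right) - 1523268\right) - 943061\right) - -953895 = \left(\left(\left(-714 + 10710\right) - 1523268\right) - 943061\right) + 953895 = \left(\left(9996 - 1523268\right) - 943061\right) + 953895 = \left(-1513272 - 943061\right) + 953895 = -2456333 + 953895 = -1502438$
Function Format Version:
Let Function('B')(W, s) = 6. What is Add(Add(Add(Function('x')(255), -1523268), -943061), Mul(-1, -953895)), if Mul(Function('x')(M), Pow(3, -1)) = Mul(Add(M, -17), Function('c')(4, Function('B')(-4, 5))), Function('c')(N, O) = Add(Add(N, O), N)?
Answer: -1502438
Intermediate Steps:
Function('c')(N, O) = Add(O, Mul(2, N))
Function('x')(M) = Add(-714, Mul(42, M)) (Function('x')(M) = Mul(3, Mul(Add(M, -17), Add(6, Mul(2, 4)))) = Mul(3, Mul(Add(-17, M), Add(6, 8))) = Mul(3, Mul(Add(-17, M), 14)) = Mul(3, Add(-238, Mul(14, M))) = Add(-714, Mul(42, M)))
Add(Add(Add(Function('x')(255), -1523268), -943061), Mul(-1, -953895)) = Add(Add(Add(Add(-714, Mul(42, 255)), -1523268), -943061), Mul(-1, -953895)) = Add(Add(Add(Add(-714, 10710), -1523268), -943061), 953895) = Add(Add(Add(9996, -1523268), -943061), 953895) = Add(Add(-1513272, -943061), 953895) = Add(-2456333, 953895) = -1502438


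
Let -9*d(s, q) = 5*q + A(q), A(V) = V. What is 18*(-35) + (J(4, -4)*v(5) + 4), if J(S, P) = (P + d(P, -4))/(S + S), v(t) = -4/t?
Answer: -9388/15 ≈ -625.87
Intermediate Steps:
d(s, q) = -2*q/3 (d(s, q) = -(5*q + q)/9 = -2*q/3)
J(S, P) = (8/3 + P)/(2*S) (J(S, P) = (P - 2/3*(-4))/(S + S) = (P + 8/3)/((2*S)) = (8/3 + P)*(1/(2*S)) = (8/3 + P)/(2*S))
18*(-35) + (J(4, -4)*v(5) + 4) = 18*(-35) + (((1/6)*(8 + 3*(-4))/4)*(-4/5) + 4) = -630 + (((1/6)*(1/4)*(8 - 12))*(-4*1/5) + 4) = -630 + (((1/6)*(1/4)*(-4))*(-4/5) + 4) = -630 + (-1/6*(-4/5) + 4) = -630 + (2/15 + 4) = -630 + 62/15 = -9388/15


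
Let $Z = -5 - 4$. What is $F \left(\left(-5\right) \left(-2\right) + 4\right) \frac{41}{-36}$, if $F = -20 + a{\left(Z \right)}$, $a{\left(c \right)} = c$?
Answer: $\frac{8323}{18} \approx 462.39$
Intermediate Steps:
$Z = -9$ ($Z = -5 - 4 = -9$)
$F = -29$ ($F = -20 - 9 = -29$)
$F \left(\left(-5\right) \left(-2\right) + 4\right) \frac{41}{-36} = - 29 \left(\left(-5\right) \left(-2\right) + 4\right) \frac{41}{-36} = - 29 \left(10 + 4\right) 41 \left(- \frac{1}{36}\right) = \left(-29\right) 14 \left(- \frac{41}{36}\right) = \left(-406\right) \left(- \frac{41}{36}\right) = \frac{8323}{18}$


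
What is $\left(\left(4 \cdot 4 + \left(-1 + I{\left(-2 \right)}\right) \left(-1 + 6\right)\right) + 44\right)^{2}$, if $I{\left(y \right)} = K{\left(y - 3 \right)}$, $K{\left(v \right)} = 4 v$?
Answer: $2025$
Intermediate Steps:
$I{\left(y \right)} = -12 + 4 y$ ($I{\left(y \right)} = 4 \left(y - 3\right) = 4 \left(-3 + y\right) = -12 + 4 y$)
$\left(\left(4 \cdot 4 + \left(-1 + I{\left(-2 \right)}\right) \left(-1 + 6\right)\right) + 44\right)^{2} = \left(\left(4 \cdot 4 + \left(-1 + \left(-12 + 4 \left(-2\right)\right)\right) \left(-1 + 6\right)\right) + 44\right)^{2} = \left(\left(16 + \left(-1 - 20\right) 5\right) + 44\right)^{2} = \left(\left(16 - 105\right) + 44\right)^{2} = \left(-89 + 44\right)^{2} = \left(-45\right)^{2} = 2025$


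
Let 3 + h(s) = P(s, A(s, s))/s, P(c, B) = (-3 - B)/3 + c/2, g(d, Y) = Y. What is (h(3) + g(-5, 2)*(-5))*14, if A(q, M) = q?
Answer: -553/3 ≈ -184.33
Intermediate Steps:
P(c, B) = -1 + c/2 - B/3 (P(c, B) = (-3 - B)*(⅓) + c*(½) = (-1 - B/3) + c/2 = -1 + c/2 - B/3)
h(s) = -3 + (-1 + s/6)/s (h(s) = -3 + (-1 + s/2 - s/3)/s = -3 + (-1 + s/6)/s)
(h(3) + g(-5, 2)*(-5))*14 = ((-17/6 - 1/3) + 2*(-5))*14 = ((-17/6 - 1*⅓) - 10)*14 = ((-17/6 - ⅓) - 10)*14 = (-19/6 - 10)*14 = -79/6*14 = -553/3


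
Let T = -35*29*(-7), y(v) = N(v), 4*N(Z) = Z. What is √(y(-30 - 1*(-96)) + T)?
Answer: √28486/2 ≈ 84.389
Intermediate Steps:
N(Z) = Z/4
y(v) = v/4
T = 7105 (T = -1015*(-7) = 7105)
√(y(-30 - 1*(-96)) + T) = √((-30 - 1*(-96))/4 + 7105) = √((-30 + 96)/4 + 7105) = √((¼)*66 + 7105) = √(33/2 + 7105) = √(14243/2) = √28486/2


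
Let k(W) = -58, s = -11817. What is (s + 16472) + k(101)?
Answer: 4597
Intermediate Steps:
(s + 16472) + k(101) = (-11817 + 16472) - 58 = 4655 - 58 = 4597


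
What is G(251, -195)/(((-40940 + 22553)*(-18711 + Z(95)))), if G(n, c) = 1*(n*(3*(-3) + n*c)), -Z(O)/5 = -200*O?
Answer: 4095818/467575281 ≈ 0.0087597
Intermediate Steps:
Z(O) = 1000*O (Z(O) = -(-1000)*O = 1000*O)
G(n, c) = n*(-9 + c*n) (G(n, c) = 1*(n*(-9 + c*n)) = n*(-9 + c*n))
G(251, -195)/(((-40940 + 22553)*(-18711 + Z(95)))) = (251*(-9 - 195*251))/(((-40940 + 22553)*(-18711 + 1000*95))) = (251*(-9 - 48945))/((-18387*(-18711 + 95000))) = (251*(-48954))/((-18387*76289)) = -12287454/(-1402725843) = -12287454*(-1/1402725843) = 4095818/467575281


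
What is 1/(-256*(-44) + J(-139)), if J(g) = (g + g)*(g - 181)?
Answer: 1/100224 ≈ 9.9777e-6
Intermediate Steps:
J(g) = 2*g*(-181 + g) (J(g) = (2*g)*(-181 + g) = 2*g*(-181 + g))
1/(-256*(-44) + J(-139)) = 1/(-256*(-44) + 2*(-139)*(-181 - 139)) = 1/(11264 + 2*(-139)*(-320)) = 1/(11264 + 88960) = 1/100224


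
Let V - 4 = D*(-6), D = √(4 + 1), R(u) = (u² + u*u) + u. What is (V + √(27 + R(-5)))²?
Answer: 4*(2 - 3*√5 + 3*√2)² ≈ 0.86700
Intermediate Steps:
R(u) = u + 2*u² (R(u) = (u² + u²) + u = 2*u² + u = u + 2*u²)
D = √5 ≈ 2.2361
V = 4 - 6*√5 (V = 4 + √5*(-6) = 4 - 6*√5 ≈ -9.4164)
(V + √(27 + R(-5)))² = ((4 - 6*√5) + √(27 - 5*(1 + 2*(-5))))² = ((4 - 6*√5) + √(27 - 5*(1 - 10)))² = ((4 - 6*√5) + √(27 - 5*(-9)))² = ((4 - 6*√5) + √(27 + 45))² = ((4 - 6*√5) + √72)² = ((4 - 6*√5) + 6*√2)² = (4 - 6*√5 + 6*√2)²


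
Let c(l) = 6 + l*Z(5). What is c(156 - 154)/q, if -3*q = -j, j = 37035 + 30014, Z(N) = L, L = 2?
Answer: 30/67049 ≈ 0.00044743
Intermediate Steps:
Z(N) = 2
c(l) = 6 + 2*l (c(l) = 6 + l*2 = 6 + 2*l)
j = 67049
q = 67049/3 (q = -(-1)*67049/3 = -⅓*(-67049) = 67049/3 ≈ 22350.)
c(156 - 154)/q = (6 + 2*(156 - 154))/(67049/3) = (6 + 2*2)*(3/67049) = (6 + 4)*(3/67049) = 10*(3/67049) = 30/67049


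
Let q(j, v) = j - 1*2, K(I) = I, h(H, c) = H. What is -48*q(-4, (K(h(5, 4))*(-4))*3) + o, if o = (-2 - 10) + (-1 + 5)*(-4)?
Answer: 260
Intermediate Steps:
o = -28 (o = -12 + 4*(-4) = -12 - 16 = -28)
q(j, v) = -2 + j (q(j, v) = j - 2 = -2 + j)
-48*q(-4, (K(h(5, 4))*(-4))*3) + o = -48*(-2 - 4) - 28 = -48*(-6) - 28 = 288 - 28 = 260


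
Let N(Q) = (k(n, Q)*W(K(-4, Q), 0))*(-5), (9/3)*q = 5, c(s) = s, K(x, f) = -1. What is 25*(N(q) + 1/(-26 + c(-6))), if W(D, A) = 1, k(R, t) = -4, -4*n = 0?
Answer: 15975/32 ≈ 499.22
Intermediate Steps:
n = 0 (n = -¼*0 = 0)
q = 5/3 (q = (⅓)*5 = 5/3 ≈ 1.6667)
N(Q) = 20 (N(Q) = -4*1*(-5) = -4*(-5) = 20)
25*(N(q) + 1/(-26 + c(-6))) = 25*(20 + 1/(-26 - 6)) = 25*(20 + 1/(-32)) = 25*(20 - 1/32) = 25*(639/32) = 15975/32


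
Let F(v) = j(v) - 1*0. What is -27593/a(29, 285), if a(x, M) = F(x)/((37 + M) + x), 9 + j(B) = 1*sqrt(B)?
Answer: 6705099/4 + 745011*sqrt(29)/4 ≈ 2.6793e+6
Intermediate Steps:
j(B) = -9 + sqrt(B) (j(B) = -9 + 1*sqrt(B) = -9 + sqrt(B))
F(v) = -9 + sqrt(v) (F(v) = (-9 + sqrt(v)) - 1*0 = (-9 + sqrt(v)) + 0 = -9 + sqrt(v))
a(x, M) = (-9 + sqrt(x))/(37 + M + x) (a(x, M) = (-9 + sqrt(x))/((37 + M) + x) = (-9 + sqrt(x))/(37 + M + x))
-27593/a(29, 285) = -27593*(37 + 285 + 29)/(-9 + sqrt(29)) = -27593*351/(-9 + sqrt(29)) = -27593/(-1/39 + sqrt(29)/351)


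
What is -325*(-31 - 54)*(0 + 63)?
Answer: 1740375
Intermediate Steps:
-325*(-31 - 54)*(0 + 63) = -(-27625)*63 = -325*(-5355) = 1740375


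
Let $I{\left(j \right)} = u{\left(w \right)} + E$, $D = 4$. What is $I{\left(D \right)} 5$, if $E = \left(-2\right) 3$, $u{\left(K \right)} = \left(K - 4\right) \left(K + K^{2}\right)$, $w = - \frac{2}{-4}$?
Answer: $- \frac{345}{8} \approx -43.125$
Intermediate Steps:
$w = \frac{1}{2}$ ($w = \left(-2\right) \left(- \frac{1}{4}\right) = \frac{1}{2} \approx 0.5$)
$u{\left(K \right)} = \left(-4 + K\right) \left(K + K^{2}\right)$
$E = -6$
$I{\left(j \right)} = - \frac{69}{8}$ ($I{\left(j \right)} = \frac{-4 + \left(\frac{1}{2}\right)^{2} - \frac{3}{2}}{2} - 6 = \frac{-4 + \frac{1}{4} - \frac{3}{2}}{2} - 6 = \frac{1}{2} \left(- \frac{21}{4}\right) - 6 = - \frac{21}{8} - 6 = - \frac{69}{8}$)
$I{\left(D \right)} 5 = \left(- \frac{69}{8}\right) 5 = - \frac{345}{8}$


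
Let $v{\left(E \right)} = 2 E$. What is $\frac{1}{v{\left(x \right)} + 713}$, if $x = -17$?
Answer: $\frac{1}{679} \approx 0.0014728$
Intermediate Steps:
$\frac{1}{v{\left(x \right)} + 713} = \frac{1}{2 \left(-17\right) + 713} = \frac{1}{-34 + 713} = \frac{1}{679}$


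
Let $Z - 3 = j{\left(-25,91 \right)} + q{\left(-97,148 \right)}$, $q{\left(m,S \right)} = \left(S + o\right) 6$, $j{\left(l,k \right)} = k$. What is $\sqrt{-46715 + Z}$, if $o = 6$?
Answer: $i \sqrt{45697} \approx 213.77 i$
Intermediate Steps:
$q{\left(m,S \right)} = 36 + 6 S$ ($q{\left(m,S \right)} = \left(S + 6\right) 6 = \left(6 + S\right) 6 = 36 + 6 S$)
$Z = 1018$ ($Z = 3 + \left(91 + \left(36 + 6 \cdot 148\right)\right) = 3 + \left(91 + \left(36 + 888\right)\right) = 3 + \left(91 + 924\right) = 3 + 1015 = 1018$)
$\sqrt{-46715 + Z} = \sqrt{-46715 + 1018} = \sqrt{-45697} = i \sqrt{45697}$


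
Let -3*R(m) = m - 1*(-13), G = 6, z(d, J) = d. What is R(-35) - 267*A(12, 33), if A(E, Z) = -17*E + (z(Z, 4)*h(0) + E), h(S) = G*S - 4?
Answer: 259546/3 ≈ 86515.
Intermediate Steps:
h(S) = -4 + 6*S (h(S) = 6*S - 4 = -4 + 6*S)
A(E, Z) = -16*E - 4*Z (A(E, Z) = -17*E + (Z*(-4 + 6*0) + E) = -17*E + (Z*(-4 + 0) + E) = -17*E + (Z*(-4) + E) = -17*E + (-4*Z + E) = -17*E + (E - 4*Z) = -16*E - 4*Z)
R(m) = -13/3 - m/3 (R(m) = -(m - 1*(-13))/3 = -(m + 13)/3 = -(13 + m)/3 = -13/3 - m/3)
R(-35) - 267*A(12, 33) = (-13/3 - ⅓*(-35)) - 267*(-16*12 - 4*33) = (-13/3 + 35/3) - 267*(-192 - 132) = 22/3 - 267*(-324) = 22/3 + 86508 = 259546/3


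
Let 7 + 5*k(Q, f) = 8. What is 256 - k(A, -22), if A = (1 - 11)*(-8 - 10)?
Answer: 1279/5 ≈ 255.80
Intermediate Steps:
A = 180 (A = -10*(-18) = 180)
k(Q, f) = 1/5 (k(Q, f) = -7/5 + (1/5)*8 = -7/5 + 8/5 = 1/5)
256 - k(A, -22) = 256 - 1*1/5 = 256 - 1/5 = 1279/5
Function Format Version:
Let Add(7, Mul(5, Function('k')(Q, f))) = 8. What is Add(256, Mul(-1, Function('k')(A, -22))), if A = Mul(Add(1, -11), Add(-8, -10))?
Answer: Rational(1279, 5) ≈ 255.80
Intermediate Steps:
A = 180 (A = Mul(-10, -18) = 180)
Function('k')(Q, f) = Rational(1, 5) (Function('k')(Q, f) = Add(Rational(-7, 5), Mul(Rational(1, 5), 8)) = Add(Rational(-7, 5), Rational(8, 5)) = Rational(1, 5))
Add(256, Mul(-1, Function('k')(A, -22))) = Add(256, Mul(-1, Rational(1, 5))) = Add(256, Rational(-1, 5)) = Rational(1279, 5)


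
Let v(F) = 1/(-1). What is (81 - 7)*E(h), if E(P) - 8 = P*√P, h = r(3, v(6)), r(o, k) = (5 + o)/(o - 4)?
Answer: 592 - 1184*I*√2 ≈ 592.0 - 1674.4*I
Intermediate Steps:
v(F) = -1
r(o, k) = (5 + o)/(-4 + o)
h = -8 (h = (5 + 3)/(-4 + 3) = 8/(-1) = -1*8 = -8)
E(P) = 8 + P^(3/2) (E(P) = 8 + P*√P = 8 + P^(3/2))
(81 - 7)*E(h) = (81 - 7)*(8 + (-8)^(3/2)) = 74*(8 - 16*I*√2) = 592 - 1184*I*√2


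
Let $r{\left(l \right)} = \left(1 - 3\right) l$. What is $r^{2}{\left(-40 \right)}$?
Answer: $6400$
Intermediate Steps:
$r{\left(l \right)} = - 2 l$
$r^{2}{\left(-40 \right)} = \left(\left(-2\right) \left(-40\right)\right)^{2} = 80^{2} = 6400$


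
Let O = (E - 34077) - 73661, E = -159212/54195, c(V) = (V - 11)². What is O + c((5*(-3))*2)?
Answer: -5747918327/54195 ≈ -1.0606e+5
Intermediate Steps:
c(V) = (-11 + V)²
E = -159212/54195 (E = -159212*1/54195 = -159212/54195 ≈ -2.9378)
O = -5839020122/54195 (O = (-159212/54195 - 34077) - 73661 = -1846962227/54195 - 73661 = -5839020122/54195 ≈ -1.0774e+5)
O + c((5*(-3))*2) = -5839020122/54195 + (-11 + (5*(-3))*2)² = -5839020122/54195 + (-11 - 15*2)² = -5839020122/54195 + (-11 - 30)² = -5839020122/54195 + (-41)² = -5839020122/54195 + 1681 = -5747918327/54195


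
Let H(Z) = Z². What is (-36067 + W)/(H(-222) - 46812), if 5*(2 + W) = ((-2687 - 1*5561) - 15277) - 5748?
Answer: -104809/6180 ≈ -16.959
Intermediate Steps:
W = -29283/5 (W = -2 + (((-2687 - 1*5561) - 15277) - 5748)/5 = -2 + (((-2687 - 5561) - 15277) - 5748)/5 = -2 + ((-8248 - 15277) - 5748)/5 = -2 + (-23525 - 5748)/5 = -2 + (⅕)*(-29273) = -2 - 29273/5 = -29283/5 ≈ -5856.6)
(-36067 + W)/(H(-222) - 46812) = (-36067 - 29283/5)/((-222)² - 46812) = -209618/(5*(49284 - 46812)) = -209618/5/2472 = -209618/5*1/2472 = -104809/6180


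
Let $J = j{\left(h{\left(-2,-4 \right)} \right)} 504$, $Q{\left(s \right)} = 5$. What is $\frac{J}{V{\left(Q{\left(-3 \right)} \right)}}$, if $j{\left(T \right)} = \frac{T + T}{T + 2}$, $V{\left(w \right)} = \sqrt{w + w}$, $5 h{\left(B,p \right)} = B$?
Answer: $- \frac{126 \sqrt{10}}{5} \approx -79.689$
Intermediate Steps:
$h{\left(B,p \right)} = \frac{B}{5}$
$V{\left(w \right)} = \sqrt{2} \sqrt{w}$ ($V{\left(w \right)} = \sqrt{2 w} = \sqrt{2} \sqrt{w}$)
$j{\left(T \right)} = \frac{2 T}{2 + T}$
$J = -252$ ($J = \frac{2 \cdot \frac{1}{5} \left(-2\right)}{2 + \frac{1}{5} \left(-2\right)} 504 = 2 \left(- \frac{2}{5}\right) \frac{1}{2 - \frac{2}{5}} \cdot 504 = 2 \left(- \frac{2}{5}\right) \frac{1}{\frac{8}{5}} \cdot 504 = 2 \left(- \frac{2}{5}\right) \frac{5}{8} \cdot 504 = \left(- \frac{1}{2}\right) 504 = -252$)
$\frac{J}{V{\left(Q{\left(-3 \right)} \right)}} = - \frac{252}{\sqrt{2} \sqrt{5}} = - \frac{252}{\sqrt{10}} = - 252 \frac{\sqrt{10}}{10} = - \frac{126 \sqrt{10}}{5}$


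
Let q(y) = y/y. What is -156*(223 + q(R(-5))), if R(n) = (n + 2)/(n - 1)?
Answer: -34944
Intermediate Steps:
R(n) = (2 + n)/(-1 + n)
q(y) = 1
-156*(223 + q(R(-5))) = -156*(223 + 1) = -156*224 = -34944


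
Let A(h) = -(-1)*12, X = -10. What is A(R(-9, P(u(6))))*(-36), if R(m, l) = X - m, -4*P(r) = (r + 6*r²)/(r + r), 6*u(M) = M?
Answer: -432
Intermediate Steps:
u(M) = M/6
P(r) = -(r + 6*r²)/(8*r) (P(r) = -(r + 6*r²)/(4*(r + r)) = -(r + 6*r²)/(4*(2*r)) = -(r + 6*r²)*1/(2*r)/4 = -(r + 6*r²)/(8*r))
R(m, l) = -10 - m
A(h) = 12 (A(h) = -1*(-12) = 12)
A(R(-9, P(u(6))))*(-36) = 12*(-36) = -432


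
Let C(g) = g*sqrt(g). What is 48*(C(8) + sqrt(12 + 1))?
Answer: 48*sqrt(13) + 768*sqrt(2) ≈ 1259.2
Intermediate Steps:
C(g) = g**(3/2)
48*(C(8) + sqrt(12 + 1)) = 48*(8**(3/2) + sqrt(12 + 1)) = 48*(16*sqrt(2) + sqrt(13)) = 48*(sqrt(13) + 16*sqrt(2)) = 48*sqrt(13) + 768*sqrt(2)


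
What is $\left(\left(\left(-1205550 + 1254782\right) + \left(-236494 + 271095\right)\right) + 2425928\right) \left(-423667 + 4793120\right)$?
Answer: $10966282730733$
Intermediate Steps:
$\left(\left(\left(-1205550 + 1254782\right) + \left(-236494 + 271095\right)\right) + 2425928\right) \left(-423667 + 4793120\right) = \left(\left(49232 + 34601\right) + 2425928\right) 4369453 = \left(83833 + 2425928\right) 4369453 = 2509761 \cdot 4369453 = 10966282730733$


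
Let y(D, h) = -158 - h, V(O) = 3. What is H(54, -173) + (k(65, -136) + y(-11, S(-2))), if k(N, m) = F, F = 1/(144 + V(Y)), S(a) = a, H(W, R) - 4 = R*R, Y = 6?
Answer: 4377220/147 ≈ 29777.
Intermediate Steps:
H(W, R) = 4 + R² (H(W, R) = 4 + R*R = 4 + R²)
F = 1/147 (F = 1/(144 + 3) = 1/147 ≈ 0.0068027)
k(N, m) = 1/147
H(54, -173) + (k(65, -136) + y(-11, S(-2))) = (4 + (-173)²) + (1/147 + (-158 - 1*(-2))) = (4 + 29929) + (1/147 + (-158 + 2)) = 29933 + (1/147 - 156) = 29933 - 22931/147 = 4377220/147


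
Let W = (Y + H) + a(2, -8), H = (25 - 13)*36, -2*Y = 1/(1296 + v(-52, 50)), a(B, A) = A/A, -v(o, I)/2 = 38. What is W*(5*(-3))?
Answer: -3169557/488 ≈ -6495.0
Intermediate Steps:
v(o, I) = -76 (v(o, I) = -2*38 = -76)
a(B, A) = 1
Y = -1/2440 (Y = -1/(2*(1296 - 76)) = -½/1220 = -½*1/1220 = -1/2440 ≈ -0.00040984)
H = 432 (H = 12*36 = 432)
W = 1056519/2440 (W = (-1/2440 + 432) + 1 = 1054079/2440 + 1 = 1056519/2440 ≈ 433.00)
W*(5*(-3)) = 1056519*(5*(-3))/2440 = (1056519/2440)*(-15) = -3169557/488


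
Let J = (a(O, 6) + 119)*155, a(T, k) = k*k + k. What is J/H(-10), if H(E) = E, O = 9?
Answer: -4991/2 ≈ -2495.5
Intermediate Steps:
a(T, k) = k + k² (a(T, k) = k² + k = k + k²)
J = 24955 (J = (6*(1 + 6) + 119)*155 = (6*7 + 119)*155 = (42 + 119)*155 = 161*155 = 24955)
J/H(-10) = 24955/(-10) = 24955*(-⅒) = -4991/2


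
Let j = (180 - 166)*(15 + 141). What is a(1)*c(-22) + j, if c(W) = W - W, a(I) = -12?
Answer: 2184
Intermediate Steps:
j = 2184 (j = 14*156 = 2184)
c(W) = 0
a(1)*c(-22) + j = -12*0 + 2184 = 0 + 2184 = 2184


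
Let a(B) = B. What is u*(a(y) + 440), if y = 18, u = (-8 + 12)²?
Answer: 7328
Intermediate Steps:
u = 16 (u = 4² = 16)
u*(a(y) + 440) = 16*(18 + 440) = 16*458 = 7328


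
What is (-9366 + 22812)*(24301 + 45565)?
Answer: 939418236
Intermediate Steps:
(-9366 + 22812)*(24301 + 45565) = 13446*69866 = 939418236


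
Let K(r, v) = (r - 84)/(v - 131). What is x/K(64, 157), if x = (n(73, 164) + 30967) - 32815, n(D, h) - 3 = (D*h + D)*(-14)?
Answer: 443235/2 ≈ 2.2162e+5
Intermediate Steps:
K(r, v) = (-84 + r)/(-131 + v)
n(D, h) = 3 - 14*D - 14*D*h (n(D, h) = 3 + (D*h + D)*(-14) = 3 + (D + D*h)*(-14) = 3 + (-14*D - 14*D*h) = 3 - 14*D - 14*D*h)
x = -170475 (x = ((3 - 14*73 - 14*73*164) + 30967) - 32815 = ((3 - 1022 - 167608) + 30967) - 32815 = (-168627 + 30967) - 32815 = -137660 - 32815 = -170475)
x/K(64, 157) = -170475*(-131 + 157)/(-84 + 64) = -170475/(-20/26) = -170475/((1/26)*(-20)) = -170475/(-10/13) = -170475*(-13/10) = 443235/2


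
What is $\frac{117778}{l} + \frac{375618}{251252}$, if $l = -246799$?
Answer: $\frac{31555094363}{31004371174} \approx 1.0178$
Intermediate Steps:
$\frac{117778}{l} + \frac{375618}{251252} = \frac{117778}{-246799} + \frac{375618}{251252} = 117778 \left(- \frac{1}{246799}\right) + 375618 \cdot \frac{1}{251252} = - \frac{117778}{246799} + \frac{187809}{125626} = \frac{31555094363}{31004371174}$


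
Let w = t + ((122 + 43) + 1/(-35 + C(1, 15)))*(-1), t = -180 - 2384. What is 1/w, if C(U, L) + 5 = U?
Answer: -39/106430 ≈ -0.00036644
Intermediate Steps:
C(U, L) = -5 + U
t = -2564
w = -106430/39 (w = -2564 + ((122 + 43) + 1/(-35 + (-5 + 1)))*(-1) = -2564 + (165 + 1/(-35 - 4))*(-1) = -2564 + (165 + 1/(-39))*(-1) = -2564 + (165 - 1/39)*(-1) = -2564 + (6434/39)*(-1) = -2564 - 6434/39 = -106430/39 ≈ -2729.0)
1/w = 1/(-106430/39) = -39/106430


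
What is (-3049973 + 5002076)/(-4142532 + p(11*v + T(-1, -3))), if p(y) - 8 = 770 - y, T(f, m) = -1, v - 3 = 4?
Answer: -650701/1380610 ≈ -0.47131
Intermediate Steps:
v = 7 (v = 3 + 4 = 7)
p(y) = 778 - y (p(y) = 8 + (770 - y) = 778 - y)
(-3049973 + 5002076)/(-4142532 + p(11*v + T(-1, -3))) = (-3049973 + 5002076)/(-4142532 + (778 - (11*7 - 1))) = 1952103/(-4142532 + (778 - (77 - 1))) = 1952103/(-4142532 + (778 - 1*76)) = 1952103/(-4142532 + (778 - 76)) = 1952103/(-4142532 + 702) = 1952103/(-4141830) = 1952103*(-1/4141830) = -650701/1380610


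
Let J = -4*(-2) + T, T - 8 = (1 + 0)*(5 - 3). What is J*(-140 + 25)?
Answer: -2070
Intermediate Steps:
T = 10 (T = 8 + (1 + 0)*(5 - 3) = 8 + 1*2 = 8 + 2 = 10)
J = 18 (J = -4*(-2) + 10 = 8 + 10 = 18)
J*(-140 + 25) = 18*(-140 + 25) = 18*(-115) = -2070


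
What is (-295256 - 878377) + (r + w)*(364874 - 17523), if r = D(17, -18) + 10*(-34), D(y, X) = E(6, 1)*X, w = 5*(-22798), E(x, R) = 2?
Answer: -39726318099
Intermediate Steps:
w = -113990
D(y, X) = 2*X
r = -376 (r = 2*(-18) + 10*(-34) = -36 - 340 = -376)
(-295256 - 878377) + (r + w)*(364874 - 17523) = (-295256 - 878377) + (-376 - 113990)*(364874 - 17523) = -1173633 - 114366*347351 = -1173633 - 39725144466 = -39726318099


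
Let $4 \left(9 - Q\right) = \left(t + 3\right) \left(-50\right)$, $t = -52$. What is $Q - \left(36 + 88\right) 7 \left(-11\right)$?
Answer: $\frac{17889}{2} \approx 8944.5$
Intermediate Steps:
$Q = - \frac{1207}{2}$ ($Q = 9 - \frac{\left(-52 + 3\right) \left(-50\right)}{4} = 9 - \frac{\left(-49\right) \left(-50\right)}{4} = 9 - \frac{1225}{2} = - \frac{1207}{2} \approx -603.5$)
$Q - \left(36 + 88\right) 7 \left(-11\right) = - \frac{1207}{2} - \left(36 + 88\right) 7 \left(-11\right) = - \frac{1207}{2} - 124 \left(-77\right) = - \frac{1207}{2} - -9548 = - \frac{1207}{2} + 9548 = \frac{17889}{2}$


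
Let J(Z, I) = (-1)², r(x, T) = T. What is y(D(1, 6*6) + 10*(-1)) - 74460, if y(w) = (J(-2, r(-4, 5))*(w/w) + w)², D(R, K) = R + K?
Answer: -73676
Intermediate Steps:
D(R, K) = K + R
J(Z, I) = 1
y(w) = (1 + w)² (y(w) = (1*(w/w) + w)² = (1*1 + w)² = (1 + w)²)
y(D(1, 6*6) + 10*(-1)) - 74460 = (1 + ((6*6 + 1) + 10*(-1)))² - 74460 = (1 + ((36 + 1) - 10))² - 74460 = (1 + (37 - 10))² - 74460 = (1 + 27)² - 74460 = 28² - 74460 = 784 - 74460 = -73676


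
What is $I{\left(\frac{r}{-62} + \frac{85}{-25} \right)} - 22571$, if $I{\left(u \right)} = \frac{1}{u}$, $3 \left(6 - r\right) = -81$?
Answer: $- \frac{27514359}{1219} \approx -22571.0$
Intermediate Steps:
$r = 33$ ($r = 6 - -27 = 6 + 27 = 33$)
$I{\left(\frac{r}{-62} + \frac{85}{-25} \right)} - 22571 = \frac{1}{\frac{33}{-62} + \frac{85}{-25}} - 22571 = \frac{1}{33 \left(- \frac{1}{62}\right) + 85 \left(- \frac{1}{25}\right)} - 22571 = \frac{1}{- \frac{33}{62} - \frac{17}{5}} - 22571 = \frac{1}{- \frac{1219}{310}} - 22571 = - \frac{310}{1219} - 22571 = - \frac{27514359}{1219}$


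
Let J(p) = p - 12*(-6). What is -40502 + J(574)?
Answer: -39856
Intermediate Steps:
J(p) = 72 + p (J(p) = p + 72 = 72 + p)
-40502 + J(574) = -40502 + (72 + 574) = -40502 + 646 = -39856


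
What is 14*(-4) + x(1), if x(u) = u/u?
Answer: -55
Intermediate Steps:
x(u) = 1
14*(-4) + x(1) = 14*(-4) + 1 = -56 + 1 = -55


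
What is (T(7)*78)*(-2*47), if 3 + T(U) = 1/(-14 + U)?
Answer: 161304/7 ≈ 23043.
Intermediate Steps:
T(U) = -3 + 1/(-14 + U)
(T(7)*78)*(-2*47) = (((43 - 3*7)/(-14 + 7))*78)*(-2*47) = (((43 - 21)/(-7))*78)*(-94) = (-⅐*22*78)*(-94) = -22/7*78*(-94) = -1716/7*(-94) = 161304/7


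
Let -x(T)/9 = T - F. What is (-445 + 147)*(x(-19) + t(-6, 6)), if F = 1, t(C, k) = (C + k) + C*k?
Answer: -42912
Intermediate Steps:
t(C, k) = C + k + C*k
x(T) = 9 - 9*T (x(T) = -9*(T - 1*1) = -9*(T - 1) = -9*(-1 + T) = 9 - 9*T)
(-445 + 147)*(x(-19) + t(-6, 6)) = (-445 + 147)*((9 - 9*(-19)) + (-6 + 6 - 6*6)) = -298*((9 + 171) + (-6 + 6 - 36)) = -298*(180 - 36) = -298*144 = -42912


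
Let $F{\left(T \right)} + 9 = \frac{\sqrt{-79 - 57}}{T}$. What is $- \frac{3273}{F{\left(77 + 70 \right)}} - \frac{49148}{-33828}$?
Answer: $\frac{5404695562496}{14803682505} + \frac{962262 i \sqrt{34}}{1750465} \approx 365.09 + 3.2054 i$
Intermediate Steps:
$F{\left(T \right)} = -9 + \frac{2 i \sqrt{34}}{T}$ ($F{\left(T \right)} = -9 + \frac{\sqrt{-79 - 57}}{T} = -9 + \frac{\sqrt{-136}}{T} = -9 + \frac{2 i \sqrt{34}}{T}$)
$- \frac{3273}{F{\left(77 + 70 \right)}} - \frac{49148}{-33828} = - \frac{3273}{-9 + \frac{2 i \sqrt{34}}{77 + 70}} - \frac{49148}{-33828} = - \frac{3273}{-9 + \frac{2 i \sqrt{34}}{147}} - - \frac{12287}{8457} = - \frac{3273}{-9 + 2 i \sqrt{34} \cdot \frac{1}{147}} + \frac{12287}{8457} = - \frac{3273}{-9 + \frac{2 i \sqrt{34}}{147}} + \frac{12287}{8457} = \frac{12287}{8457} - \frac{3273}{-9 + \frac{2 i \sqrt{34}}{147}}$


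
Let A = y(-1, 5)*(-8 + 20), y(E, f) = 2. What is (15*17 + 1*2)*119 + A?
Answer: 30607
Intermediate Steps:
A = 24 (A = 2*(-8 + 20) = 2*12 = 24)
(15*17 + 1*2)*119 + A = (15*17 + 1*2)*119 + 24 = (255 + 2)*119 + 24 = 257*119 + 24 = 30583 + 24 = 30607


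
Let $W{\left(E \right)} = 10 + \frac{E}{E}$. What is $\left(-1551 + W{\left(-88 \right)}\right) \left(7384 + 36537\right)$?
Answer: $-67638340$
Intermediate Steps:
$W{\left(E \right)} = 11$ ($W{\left(E \right)} = 10 + 1 = 11$)
$\left(-1551 + W{\left(-88 \right)}\right) \left(7384 + 36537\right) = \left(-1551 + 11\right) \left(7384 + 36537\right) = \left(-1540\right) 43921 = -67638340$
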